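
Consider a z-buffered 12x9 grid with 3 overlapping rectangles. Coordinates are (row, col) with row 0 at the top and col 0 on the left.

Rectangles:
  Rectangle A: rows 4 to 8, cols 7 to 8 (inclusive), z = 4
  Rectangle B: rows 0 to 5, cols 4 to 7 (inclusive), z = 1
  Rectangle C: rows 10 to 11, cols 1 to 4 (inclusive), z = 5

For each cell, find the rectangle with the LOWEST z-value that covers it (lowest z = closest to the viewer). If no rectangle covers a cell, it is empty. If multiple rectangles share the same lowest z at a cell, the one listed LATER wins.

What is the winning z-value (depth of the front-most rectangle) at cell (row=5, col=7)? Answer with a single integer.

Answer: 1

Derivation:
Check cell (5,7):
  A: rows 4-8 cols 7-8 z=4 -> covers; best now A (z=4)
  B: rows 0-5 cols 4-7 z=1 -> covers; best now B (z=1)
  C: rows 10-11 cols 1-4 -> outside (row miss)
Winner: B at z=1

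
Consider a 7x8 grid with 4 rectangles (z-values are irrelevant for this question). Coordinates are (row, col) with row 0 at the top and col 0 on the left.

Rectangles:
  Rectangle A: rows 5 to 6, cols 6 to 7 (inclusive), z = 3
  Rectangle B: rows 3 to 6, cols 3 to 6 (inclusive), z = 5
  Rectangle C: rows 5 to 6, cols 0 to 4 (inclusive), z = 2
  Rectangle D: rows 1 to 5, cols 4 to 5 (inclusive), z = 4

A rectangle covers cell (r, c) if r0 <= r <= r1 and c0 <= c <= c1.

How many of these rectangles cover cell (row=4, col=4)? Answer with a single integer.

Answer: 2

Derivation:
Check cell (4,4):
  A: rows 5-6 cols 6-7 -> outside (row miss)
  B: rows 3-6 cols 3-6 -> covers
  C: rows 5-6 cols 0-4 -> outside (row miss)
  D: rows 1-5 cols 4-5 -> covers
Count covering = 2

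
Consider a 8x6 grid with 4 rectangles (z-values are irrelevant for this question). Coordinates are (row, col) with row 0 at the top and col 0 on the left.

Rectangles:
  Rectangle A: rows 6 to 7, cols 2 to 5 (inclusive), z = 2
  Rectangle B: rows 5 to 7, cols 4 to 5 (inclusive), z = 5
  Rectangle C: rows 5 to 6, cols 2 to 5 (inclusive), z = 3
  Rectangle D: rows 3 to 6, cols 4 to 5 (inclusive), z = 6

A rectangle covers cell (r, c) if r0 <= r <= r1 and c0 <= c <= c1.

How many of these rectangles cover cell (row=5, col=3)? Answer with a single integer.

Answer: 1

Derivation:
Check cell (5,3):
  A: rows 6-7 cols 2-5 -> outside (row miss)
  B: rows 5-7 cols 4-5 -> outside (col miss)
  C: rows 5-6 cols 2-5 -> covers
  D: rows 3-6 cols 4-5 -> outside (col miss)
Count covering = 1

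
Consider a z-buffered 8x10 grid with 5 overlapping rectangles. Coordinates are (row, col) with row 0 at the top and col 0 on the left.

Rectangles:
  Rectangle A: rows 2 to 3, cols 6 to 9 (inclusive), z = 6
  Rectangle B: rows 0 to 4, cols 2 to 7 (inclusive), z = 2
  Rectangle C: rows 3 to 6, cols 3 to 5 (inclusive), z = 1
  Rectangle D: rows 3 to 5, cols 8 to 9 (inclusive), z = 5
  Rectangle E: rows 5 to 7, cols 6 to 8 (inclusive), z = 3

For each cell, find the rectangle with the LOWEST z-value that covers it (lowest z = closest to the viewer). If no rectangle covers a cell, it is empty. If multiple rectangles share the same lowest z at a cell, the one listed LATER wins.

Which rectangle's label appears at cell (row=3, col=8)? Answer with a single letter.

Answer: D

Derivation:
Check cell (3,8):
  A: rows 2-3 cols 6-9 z=6 -> covers; best now A (z=6)
  B: rows 0-4 cols 2-7 -> outside (col miss)
  C: rows 3-6 cols 3-5 -> outside (col miss)
  D: rows 3-5 cols 8-9 z=5 -> covers; best now D (z=5)
  E: rows 5-7 cols 6-8 -> outside (row miss)
Winner: D at z=5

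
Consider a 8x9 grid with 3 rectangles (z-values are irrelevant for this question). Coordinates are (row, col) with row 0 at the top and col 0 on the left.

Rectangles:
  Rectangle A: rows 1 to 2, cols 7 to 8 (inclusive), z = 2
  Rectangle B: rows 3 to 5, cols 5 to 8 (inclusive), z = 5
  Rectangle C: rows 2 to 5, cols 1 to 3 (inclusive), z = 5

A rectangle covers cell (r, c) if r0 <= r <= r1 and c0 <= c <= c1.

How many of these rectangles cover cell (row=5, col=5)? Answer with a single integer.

Check cell (5,5):
  A: rows 1-2 cols 7-8 -> outside (row miss)
  B: rows 3-5 cols 5-8 -> covers
  C: rows 2-5 cols 1-3 -> outside (col miss)
Count covering = 1

Answer: 1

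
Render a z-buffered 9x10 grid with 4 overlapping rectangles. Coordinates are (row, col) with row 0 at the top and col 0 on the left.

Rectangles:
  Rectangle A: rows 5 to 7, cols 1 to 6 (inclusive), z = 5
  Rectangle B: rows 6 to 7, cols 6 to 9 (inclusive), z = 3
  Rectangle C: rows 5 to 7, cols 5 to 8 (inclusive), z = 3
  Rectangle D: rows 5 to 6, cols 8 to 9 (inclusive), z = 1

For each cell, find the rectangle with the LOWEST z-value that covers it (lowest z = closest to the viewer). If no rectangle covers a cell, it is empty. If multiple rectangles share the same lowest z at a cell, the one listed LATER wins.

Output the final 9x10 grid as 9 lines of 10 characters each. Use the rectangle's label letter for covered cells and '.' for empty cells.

..........
..........
..........
..........
..........
.AAAACCCDD
.AAAACCCDD
.AAAACCCCB
..........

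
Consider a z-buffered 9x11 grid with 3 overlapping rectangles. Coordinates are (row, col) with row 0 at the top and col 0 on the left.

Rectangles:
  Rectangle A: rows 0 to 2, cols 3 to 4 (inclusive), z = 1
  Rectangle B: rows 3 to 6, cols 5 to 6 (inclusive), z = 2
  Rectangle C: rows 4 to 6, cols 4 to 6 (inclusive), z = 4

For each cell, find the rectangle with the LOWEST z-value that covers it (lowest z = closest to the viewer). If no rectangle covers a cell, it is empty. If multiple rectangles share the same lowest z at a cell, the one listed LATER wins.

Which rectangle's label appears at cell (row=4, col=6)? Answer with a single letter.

Answer: B

Derivation:
Check cell (4,6):
  A: rows 0-2 cols 3-4 -> outside (row miss)
  B: rows 3-6 cols 5-6 z=2 -> covers; best now B (z=2)
  C: rows 4-6 cols 4-6 z=4 -> covers; best now B (z=2)
Winner: B at z=2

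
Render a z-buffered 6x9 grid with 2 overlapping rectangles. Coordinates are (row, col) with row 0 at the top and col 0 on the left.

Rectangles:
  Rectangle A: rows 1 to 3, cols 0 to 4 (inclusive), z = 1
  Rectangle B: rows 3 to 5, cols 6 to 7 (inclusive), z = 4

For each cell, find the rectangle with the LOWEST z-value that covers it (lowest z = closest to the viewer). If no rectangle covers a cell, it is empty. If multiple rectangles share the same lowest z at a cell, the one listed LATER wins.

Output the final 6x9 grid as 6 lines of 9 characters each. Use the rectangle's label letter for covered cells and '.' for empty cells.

.........
AAAAA....
AAAAA....
AAAAA.BB.
......BB.
......BB.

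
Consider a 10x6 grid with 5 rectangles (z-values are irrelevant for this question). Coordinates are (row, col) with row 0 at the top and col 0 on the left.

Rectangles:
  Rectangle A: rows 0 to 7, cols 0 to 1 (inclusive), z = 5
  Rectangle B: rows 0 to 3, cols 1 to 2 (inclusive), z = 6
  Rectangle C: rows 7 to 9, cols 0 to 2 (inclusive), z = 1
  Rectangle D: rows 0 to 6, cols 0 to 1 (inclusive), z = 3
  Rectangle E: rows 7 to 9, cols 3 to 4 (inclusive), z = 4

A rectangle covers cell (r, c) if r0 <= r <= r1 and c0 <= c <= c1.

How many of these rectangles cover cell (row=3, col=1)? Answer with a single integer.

Check cell (3,1):
  A: rows 0-7 cols 0-1 -> covers
  B: rows 0-3 cols 1-2 -> covers
  C: rows 7-9 cols 0-2 -> outside (row miss)
  D: rows 0-6 cols 0-1 -> covers
  E: rows 7-9 cols 3-4 -> outside (row miss)
Count covering = 3

Answer: 3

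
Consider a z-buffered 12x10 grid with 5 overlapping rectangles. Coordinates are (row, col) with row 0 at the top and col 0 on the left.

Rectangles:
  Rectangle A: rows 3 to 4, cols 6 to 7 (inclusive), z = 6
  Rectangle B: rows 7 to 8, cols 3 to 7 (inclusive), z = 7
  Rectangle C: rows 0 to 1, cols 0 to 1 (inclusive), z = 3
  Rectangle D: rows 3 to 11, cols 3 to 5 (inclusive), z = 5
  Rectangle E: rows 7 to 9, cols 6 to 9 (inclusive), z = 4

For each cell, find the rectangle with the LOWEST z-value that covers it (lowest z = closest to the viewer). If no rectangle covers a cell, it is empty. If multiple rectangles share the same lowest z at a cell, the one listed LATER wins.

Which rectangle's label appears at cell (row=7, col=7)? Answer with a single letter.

Answer: E

Derivation:
Check cell (7,7):
  A: rows 3-4 cols 6-7 -> outside (row miss)
  B: rows 7-8 cols 3-7 z=7 -> covers; best now B (z=7)
  C: rows 0-1 cols 0-1 -> outside (row miss)
  D: rows 3-11 cols 3-5 -> outside (col miss)
  E: rows 7-9 cols 6-9 z=4 -> covers; best now E (z=4)
Winner: E at z=4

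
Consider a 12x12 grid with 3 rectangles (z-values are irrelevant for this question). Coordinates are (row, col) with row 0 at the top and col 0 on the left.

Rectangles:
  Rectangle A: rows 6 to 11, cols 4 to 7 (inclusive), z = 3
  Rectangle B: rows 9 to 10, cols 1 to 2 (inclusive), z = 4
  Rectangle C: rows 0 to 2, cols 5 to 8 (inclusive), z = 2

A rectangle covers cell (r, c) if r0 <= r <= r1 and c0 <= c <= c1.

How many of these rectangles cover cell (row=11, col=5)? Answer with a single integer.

Answer: 1

Derivation:
Check cell (11,5):
  A: rows 6-11 cols 4-7 -> covers
  B: rows 9-10 cols 1-2 -> outside (row miss)
  C: rows 0-2 cols 5-8 -> outside (row miss)
Count covering = 1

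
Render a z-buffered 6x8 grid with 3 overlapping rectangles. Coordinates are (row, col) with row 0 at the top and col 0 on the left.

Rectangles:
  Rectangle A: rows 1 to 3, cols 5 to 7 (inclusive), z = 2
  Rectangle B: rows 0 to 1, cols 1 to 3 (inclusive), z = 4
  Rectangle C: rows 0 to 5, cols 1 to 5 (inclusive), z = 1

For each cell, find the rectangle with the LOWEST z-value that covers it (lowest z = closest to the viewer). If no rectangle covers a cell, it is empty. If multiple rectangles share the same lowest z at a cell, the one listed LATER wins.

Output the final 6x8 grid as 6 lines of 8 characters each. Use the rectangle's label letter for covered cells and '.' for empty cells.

.CCCCC..
.CCCCCAA
.CCCCCAA
.CCCCCAA
.CCCCC..
.CCCCC..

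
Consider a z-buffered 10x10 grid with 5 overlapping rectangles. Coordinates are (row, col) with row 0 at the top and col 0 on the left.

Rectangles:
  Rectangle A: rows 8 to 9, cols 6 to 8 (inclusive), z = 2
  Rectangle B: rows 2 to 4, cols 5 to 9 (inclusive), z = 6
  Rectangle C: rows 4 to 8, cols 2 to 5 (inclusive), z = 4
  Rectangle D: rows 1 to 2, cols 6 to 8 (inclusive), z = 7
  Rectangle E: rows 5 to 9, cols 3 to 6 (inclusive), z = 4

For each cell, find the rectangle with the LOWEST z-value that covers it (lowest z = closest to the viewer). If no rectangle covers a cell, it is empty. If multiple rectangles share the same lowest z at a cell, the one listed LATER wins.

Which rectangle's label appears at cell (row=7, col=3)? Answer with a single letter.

Check cell (7,3):
  A: rows 8-9 cols 6-8 -> outside (row miss)
  B: rows 2-4 cols 5-9 -> outside (row miss)
  C: rows 4-8 cols 2-5 z=4 -> covers; best now C (z=4)
  D: rows 1-2 cols 6-8 -> outside (row miss)
  E: rows 5-9 cols 3-6 z=4 -> covers; best now E (z=4)
Winner: E at z=4

Answer: E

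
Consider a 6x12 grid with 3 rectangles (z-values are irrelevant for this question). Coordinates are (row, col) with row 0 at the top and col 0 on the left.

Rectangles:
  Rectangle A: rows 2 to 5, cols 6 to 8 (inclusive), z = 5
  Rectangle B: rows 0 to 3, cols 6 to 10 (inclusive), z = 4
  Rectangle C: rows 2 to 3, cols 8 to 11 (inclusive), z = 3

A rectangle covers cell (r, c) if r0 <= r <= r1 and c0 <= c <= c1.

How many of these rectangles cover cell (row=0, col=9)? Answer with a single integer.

Answer: 1

Derivation:
Check cell (0,9):
  A: rows 2-5 cols 6-8 -> outside (row miss)
  B: rows 0-3 cols 6-10 -> covers
  C: rows 2-3 cols 8-11 -> outside (row miss)
Count covering = 1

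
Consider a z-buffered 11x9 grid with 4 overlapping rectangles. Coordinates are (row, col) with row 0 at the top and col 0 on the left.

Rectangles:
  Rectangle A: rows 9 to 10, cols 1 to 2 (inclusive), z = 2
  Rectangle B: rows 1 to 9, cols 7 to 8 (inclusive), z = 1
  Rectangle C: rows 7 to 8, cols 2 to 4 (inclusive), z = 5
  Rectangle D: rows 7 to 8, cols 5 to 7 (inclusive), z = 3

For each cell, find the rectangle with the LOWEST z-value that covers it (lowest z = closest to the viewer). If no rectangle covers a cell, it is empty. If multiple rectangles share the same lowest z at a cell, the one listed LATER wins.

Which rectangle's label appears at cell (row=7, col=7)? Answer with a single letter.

Answer: B

Derivation:
Check cell (7,7):
  A: rows 9-10 cols 1-2 -> outside (row miss)
  B: rows 1-9 cols 7-8 z=1 -> covers; best now B (z=1)
  C: rows 7-8 cols 2-4 -> outside (col miss)
  D: rows 7-8 cols 5-7 z=3 -> covers; best now B (z=1)
Winner: B at z=1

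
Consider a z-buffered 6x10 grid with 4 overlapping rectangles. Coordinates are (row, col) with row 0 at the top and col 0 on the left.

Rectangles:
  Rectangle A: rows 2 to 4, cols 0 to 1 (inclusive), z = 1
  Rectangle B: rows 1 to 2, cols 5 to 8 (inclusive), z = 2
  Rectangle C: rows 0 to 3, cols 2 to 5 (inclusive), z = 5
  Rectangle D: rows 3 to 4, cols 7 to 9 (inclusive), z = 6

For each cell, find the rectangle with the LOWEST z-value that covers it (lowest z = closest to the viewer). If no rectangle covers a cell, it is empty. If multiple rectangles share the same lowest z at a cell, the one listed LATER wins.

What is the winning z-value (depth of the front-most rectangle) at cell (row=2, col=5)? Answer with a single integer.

Check cell (2,5):
  A: rows 2-4 cols 0-1 -> outside (col miss)
  B: rows 1-2 cols 5-8 z=2 -> covers; best now B (z=2)
  C: rows 0-3 cols 2-5 z=5 -> covers; best now B (z=2)
  D: rows 3-4 cols 7-9 -> outside (row miss)
Winner: B at z=2

Answer: 2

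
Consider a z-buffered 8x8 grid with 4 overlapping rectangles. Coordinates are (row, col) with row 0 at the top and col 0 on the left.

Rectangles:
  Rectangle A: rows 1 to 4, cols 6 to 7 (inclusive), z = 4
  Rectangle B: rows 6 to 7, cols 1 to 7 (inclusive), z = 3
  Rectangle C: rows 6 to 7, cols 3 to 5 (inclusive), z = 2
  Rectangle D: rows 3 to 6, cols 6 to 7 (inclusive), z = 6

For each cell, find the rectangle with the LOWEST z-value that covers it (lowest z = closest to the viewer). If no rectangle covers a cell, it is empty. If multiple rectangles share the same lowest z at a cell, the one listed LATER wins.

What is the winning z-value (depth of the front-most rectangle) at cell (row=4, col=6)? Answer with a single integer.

Answer: 4

Derivation:
Check cell (4,6):
  A: rows 1-4 cols 6-7 z=4 -> covers; best now A (z=4)
  B: rows 6-7 cols 1-7 -> outside (row miss)
  C: rows 6-7 cols 3-5 -> outside (row miss)
  D: rows 3-6 cols 6-7 z=6 -> covers; best now A (z=4)
Winner: A at z=4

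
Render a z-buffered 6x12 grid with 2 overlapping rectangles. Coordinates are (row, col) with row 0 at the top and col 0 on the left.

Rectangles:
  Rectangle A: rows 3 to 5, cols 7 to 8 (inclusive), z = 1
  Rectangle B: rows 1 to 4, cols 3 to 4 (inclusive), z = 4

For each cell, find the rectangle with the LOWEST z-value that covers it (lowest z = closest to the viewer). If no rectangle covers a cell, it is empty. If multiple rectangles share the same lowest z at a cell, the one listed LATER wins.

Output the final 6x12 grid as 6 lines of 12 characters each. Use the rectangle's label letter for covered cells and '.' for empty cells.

............
...BB.......
...BB.......
...BB..AA...
...BB..AA...
.......AA...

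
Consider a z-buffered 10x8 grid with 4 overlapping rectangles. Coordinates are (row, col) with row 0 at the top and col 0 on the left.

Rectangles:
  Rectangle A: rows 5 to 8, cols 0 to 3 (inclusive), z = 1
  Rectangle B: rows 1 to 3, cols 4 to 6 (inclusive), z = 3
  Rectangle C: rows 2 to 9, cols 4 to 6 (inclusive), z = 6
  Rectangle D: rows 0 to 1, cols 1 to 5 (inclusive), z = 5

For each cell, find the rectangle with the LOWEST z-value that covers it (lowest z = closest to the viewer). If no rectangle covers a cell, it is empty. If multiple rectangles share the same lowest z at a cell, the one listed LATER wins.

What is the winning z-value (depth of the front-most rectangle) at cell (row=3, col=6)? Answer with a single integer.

Check cell (3,6):
  A: rows 5-8 cols 0-3 -> outside (row miss)
  B: rows 1-3 cols 4-6 z=3 -> covers; best now B (z=3)
  C: rows 2-9 cols 4-6 z=6 -> covers; best now B (z=3)
  D: rows 0-1 cols 1-5 -> outside (row miss)
Winner: B at z=3

Answer: 3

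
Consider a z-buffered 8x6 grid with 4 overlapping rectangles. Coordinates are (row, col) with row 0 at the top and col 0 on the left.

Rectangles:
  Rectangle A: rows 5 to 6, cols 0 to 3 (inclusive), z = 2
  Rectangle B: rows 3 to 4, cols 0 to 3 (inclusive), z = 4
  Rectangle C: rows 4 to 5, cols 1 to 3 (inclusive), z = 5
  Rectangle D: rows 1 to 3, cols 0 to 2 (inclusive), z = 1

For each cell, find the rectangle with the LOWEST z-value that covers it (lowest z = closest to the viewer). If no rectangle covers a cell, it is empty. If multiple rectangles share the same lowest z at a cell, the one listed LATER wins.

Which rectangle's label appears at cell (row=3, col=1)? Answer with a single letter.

Answer: D

Derivation:
Check cell (3,1):
  A: rows 5-6 cols 0-3 -> outside (row miss)
  B: rows 3-4 cols 0-3 z=4 -> covers; best now B (z=4)
  C: rows 4-5 cols 1-3 -> outside (row miss)
  D: rows 1-3 cols 0-2 z=1 -> covers; best now D (z=1)
Winner: D at z=1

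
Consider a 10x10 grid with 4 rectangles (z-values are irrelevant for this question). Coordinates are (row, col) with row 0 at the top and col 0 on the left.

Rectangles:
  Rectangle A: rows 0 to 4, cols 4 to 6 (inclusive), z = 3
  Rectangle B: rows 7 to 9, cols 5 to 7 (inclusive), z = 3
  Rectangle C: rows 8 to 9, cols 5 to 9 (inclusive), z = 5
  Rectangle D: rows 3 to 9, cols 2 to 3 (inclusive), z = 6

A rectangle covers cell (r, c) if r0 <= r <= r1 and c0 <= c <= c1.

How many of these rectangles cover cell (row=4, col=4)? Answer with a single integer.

Check cell (4,4):
  A: rows 0-4 cols 4-6 -> covers
  B: rows 7-9 cols 5-7 -> outside (row miss)
  C: rows 8-9 cols 5-9 -> outside (row miss)
  D: rows 3-9 cols 2-3 -> outside (col miss)
Count covering = 1

Answer: 1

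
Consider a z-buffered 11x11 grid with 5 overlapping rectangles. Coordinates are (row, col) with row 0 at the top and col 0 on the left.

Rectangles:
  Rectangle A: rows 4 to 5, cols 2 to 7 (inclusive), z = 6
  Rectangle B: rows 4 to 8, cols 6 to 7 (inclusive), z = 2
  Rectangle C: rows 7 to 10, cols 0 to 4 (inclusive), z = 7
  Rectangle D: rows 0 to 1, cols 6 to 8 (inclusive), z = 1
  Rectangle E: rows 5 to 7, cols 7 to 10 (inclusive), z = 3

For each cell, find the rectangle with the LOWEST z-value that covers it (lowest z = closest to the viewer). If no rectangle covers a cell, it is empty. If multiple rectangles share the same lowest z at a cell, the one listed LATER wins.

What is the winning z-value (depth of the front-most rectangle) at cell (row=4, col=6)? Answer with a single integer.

Check cell (4,6):
  A: rows 4-5 cols 2-7 z=6 -> covers; best now A (z=6)
  B: rows 4-8 cols 6-7 z=2 -> covers; best now B (z=2)
  C: rows 7-10 cols 0-4 -> outside (row miss)
  D: rows 0-1 cols 6-8 -> outside (row miss)
  E: rows 5-7 cols 7-10 -> outside (row miss)
Winner: B at z=2

Answer: 2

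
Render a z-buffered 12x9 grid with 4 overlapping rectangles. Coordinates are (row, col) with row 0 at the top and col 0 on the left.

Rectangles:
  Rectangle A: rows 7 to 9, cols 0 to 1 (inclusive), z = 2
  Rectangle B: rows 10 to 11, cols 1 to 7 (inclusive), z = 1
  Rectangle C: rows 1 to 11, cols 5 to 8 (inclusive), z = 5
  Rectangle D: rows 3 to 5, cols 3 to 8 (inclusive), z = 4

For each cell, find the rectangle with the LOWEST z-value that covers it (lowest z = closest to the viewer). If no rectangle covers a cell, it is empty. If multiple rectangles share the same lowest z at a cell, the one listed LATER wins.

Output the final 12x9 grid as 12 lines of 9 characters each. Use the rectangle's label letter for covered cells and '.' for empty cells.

.........
.....CCCC
.....CCCC
...DDDDDD
...DDDDDD
...DDDDDD
.....CCCC
AA...CCCC
AA...CCCC
AA...CCCC
.BBBBBBBC
.BBBBBBBC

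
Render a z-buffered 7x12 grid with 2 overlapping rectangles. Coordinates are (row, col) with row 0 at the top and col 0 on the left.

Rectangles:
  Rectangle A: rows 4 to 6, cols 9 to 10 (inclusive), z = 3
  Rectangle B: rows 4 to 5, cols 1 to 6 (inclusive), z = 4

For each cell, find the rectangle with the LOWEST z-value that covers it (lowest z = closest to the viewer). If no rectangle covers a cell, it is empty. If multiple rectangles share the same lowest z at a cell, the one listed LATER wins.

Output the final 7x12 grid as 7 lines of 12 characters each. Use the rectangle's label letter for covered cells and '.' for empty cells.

............
............
............
............
.BBBBBB..AA.
.BBBBBB..AA.
.........AA.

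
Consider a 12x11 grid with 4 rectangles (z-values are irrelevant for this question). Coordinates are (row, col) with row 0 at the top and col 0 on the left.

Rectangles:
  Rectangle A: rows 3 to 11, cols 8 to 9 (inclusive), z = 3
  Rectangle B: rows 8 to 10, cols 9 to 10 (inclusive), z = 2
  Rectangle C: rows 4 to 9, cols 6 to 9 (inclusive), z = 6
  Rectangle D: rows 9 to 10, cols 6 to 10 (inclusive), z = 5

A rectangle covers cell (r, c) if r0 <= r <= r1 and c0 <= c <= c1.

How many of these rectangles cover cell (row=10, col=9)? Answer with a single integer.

Answer: 3

Derivation:
Check cell (10,9):
  A: rows 3-11 cols 8-9 -> covers
  B: rows 8-10 cols 9-10 -> covers
  C: rows 4-9 cols 6-9 -> outside (row miss)
  D: rows 9-10 cols 6-10 -> covers
Count covering = 3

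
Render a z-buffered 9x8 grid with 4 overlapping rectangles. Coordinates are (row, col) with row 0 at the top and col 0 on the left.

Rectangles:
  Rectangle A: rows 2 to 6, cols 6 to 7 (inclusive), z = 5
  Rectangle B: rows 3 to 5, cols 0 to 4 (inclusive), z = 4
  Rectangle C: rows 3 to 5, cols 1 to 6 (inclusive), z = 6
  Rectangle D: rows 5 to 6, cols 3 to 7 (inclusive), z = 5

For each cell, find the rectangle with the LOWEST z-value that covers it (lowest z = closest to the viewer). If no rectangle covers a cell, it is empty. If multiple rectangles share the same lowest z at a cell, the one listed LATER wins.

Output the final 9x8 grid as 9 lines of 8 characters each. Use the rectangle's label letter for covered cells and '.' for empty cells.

........
........
......AA
BBBBBCAA
BBBBBCAA
BBBBBDDD
...DDDDD
........
........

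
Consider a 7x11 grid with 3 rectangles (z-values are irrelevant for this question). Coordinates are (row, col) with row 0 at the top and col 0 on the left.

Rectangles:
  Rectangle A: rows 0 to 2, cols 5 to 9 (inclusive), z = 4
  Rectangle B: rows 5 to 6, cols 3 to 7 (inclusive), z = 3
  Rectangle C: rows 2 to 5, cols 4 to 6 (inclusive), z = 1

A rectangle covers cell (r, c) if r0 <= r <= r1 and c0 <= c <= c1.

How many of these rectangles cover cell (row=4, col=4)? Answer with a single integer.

Answer: 1

Derivation:
Check cell (4,4):
  A: rows 0-2 cols 5-9 -> outside (row miss)
  B: rows 5-6 cols 3-7 -> outside (row miss)
  C: rows 2-5 cols 4-6 -> covers
Count covering = 1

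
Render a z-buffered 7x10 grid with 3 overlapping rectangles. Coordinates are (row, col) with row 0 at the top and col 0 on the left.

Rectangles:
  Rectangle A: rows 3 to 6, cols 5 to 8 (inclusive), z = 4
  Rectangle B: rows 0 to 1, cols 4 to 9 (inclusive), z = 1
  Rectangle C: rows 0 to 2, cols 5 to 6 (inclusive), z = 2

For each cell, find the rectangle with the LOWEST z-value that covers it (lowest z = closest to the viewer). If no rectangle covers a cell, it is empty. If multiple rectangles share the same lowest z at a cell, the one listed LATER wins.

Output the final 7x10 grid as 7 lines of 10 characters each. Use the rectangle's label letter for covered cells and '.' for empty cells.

....BBBBBB
....BBBBBB
.....CC...
.....AAAA.
.....AAAA.
.....AAAA.
.....AAAA.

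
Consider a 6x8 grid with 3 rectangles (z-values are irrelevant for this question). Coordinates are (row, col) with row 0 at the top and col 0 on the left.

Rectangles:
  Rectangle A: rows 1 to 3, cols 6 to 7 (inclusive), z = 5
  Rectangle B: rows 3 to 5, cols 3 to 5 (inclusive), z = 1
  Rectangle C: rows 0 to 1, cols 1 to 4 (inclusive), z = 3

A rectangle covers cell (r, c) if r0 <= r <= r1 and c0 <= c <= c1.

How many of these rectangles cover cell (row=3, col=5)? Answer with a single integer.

Check cell (3,5):
  A: rows 1-3 cols 6-7 -> outside (col miss)
  B: rows 3-5 cols 3-5 -> covers
  C: rows 0-1 cols 1-4 -> outside (row miss)
Count covering = 1

Answer: 1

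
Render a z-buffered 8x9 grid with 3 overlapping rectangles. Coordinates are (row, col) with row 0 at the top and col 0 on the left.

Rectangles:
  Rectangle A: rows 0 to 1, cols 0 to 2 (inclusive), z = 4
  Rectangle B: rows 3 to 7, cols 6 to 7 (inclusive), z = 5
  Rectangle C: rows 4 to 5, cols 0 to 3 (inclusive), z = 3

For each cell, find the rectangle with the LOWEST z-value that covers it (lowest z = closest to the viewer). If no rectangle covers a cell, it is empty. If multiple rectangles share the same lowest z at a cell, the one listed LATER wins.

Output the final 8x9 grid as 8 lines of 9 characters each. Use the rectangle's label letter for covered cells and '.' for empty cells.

AAA......
AAA......
.........
......BB.
CCCC..BB.
CCCC..BB.
......BB.
......BB.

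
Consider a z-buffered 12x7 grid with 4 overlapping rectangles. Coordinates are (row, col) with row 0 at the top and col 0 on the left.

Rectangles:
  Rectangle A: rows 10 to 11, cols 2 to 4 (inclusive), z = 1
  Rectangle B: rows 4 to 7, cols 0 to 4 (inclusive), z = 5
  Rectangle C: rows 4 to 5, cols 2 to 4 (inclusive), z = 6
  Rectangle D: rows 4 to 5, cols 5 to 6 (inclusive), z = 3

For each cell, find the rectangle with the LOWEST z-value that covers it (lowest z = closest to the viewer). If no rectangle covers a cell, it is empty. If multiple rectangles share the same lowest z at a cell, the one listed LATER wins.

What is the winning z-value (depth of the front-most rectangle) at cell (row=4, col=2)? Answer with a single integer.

Check cell (4,2):
  A: rows 10-11 cols 2-4 -> outside (row miss)
  B: rows 4-7 cols 0-4 z=5 -> covers; best now B (z=5)
  C: rows 4-5 cols 2-4 z=6 -> covers; best now B (z=5)
  D: rows 4-5 cols 5-6 -> outside (col miss)
Winner: B at z=5

Answer: 5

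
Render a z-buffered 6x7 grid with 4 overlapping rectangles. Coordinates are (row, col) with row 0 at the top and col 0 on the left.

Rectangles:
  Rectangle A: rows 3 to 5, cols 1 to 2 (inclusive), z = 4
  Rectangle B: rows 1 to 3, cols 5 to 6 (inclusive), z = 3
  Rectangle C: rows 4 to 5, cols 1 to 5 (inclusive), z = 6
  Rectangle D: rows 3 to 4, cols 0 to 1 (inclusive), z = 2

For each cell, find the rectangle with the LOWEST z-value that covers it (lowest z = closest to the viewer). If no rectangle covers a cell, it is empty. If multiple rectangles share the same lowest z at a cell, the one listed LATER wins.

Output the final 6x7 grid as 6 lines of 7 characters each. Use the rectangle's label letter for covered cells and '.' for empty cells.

.......
.....BB
.....BB
DDA..BB
DDACCC.
.AACCC.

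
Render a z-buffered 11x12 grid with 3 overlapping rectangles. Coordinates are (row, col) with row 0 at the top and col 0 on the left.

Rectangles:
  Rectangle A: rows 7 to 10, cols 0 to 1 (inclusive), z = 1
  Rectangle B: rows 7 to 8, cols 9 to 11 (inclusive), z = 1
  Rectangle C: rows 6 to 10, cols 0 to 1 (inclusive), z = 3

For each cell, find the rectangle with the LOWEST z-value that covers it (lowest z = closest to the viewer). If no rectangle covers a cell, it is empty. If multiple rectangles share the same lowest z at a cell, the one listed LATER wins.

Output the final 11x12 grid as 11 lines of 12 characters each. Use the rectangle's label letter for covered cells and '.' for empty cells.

............
............
............
............
............
............
CC..........
AA.......BBB
AA.......BBB
AA..........
AA..........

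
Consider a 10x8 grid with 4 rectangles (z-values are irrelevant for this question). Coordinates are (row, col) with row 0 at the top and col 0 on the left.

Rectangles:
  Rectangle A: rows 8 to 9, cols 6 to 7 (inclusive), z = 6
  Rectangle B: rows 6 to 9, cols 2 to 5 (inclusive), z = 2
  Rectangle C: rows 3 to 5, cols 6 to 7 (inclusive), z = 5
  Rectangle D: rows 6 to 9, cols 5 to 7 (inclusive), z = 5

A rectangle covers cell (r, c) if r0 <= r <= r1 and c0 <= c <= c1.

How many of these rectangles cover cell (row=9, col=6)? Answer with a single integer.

Answer: 2

Derivation:
Check cell (9,6):
  A: rows 8-9 cols 6-7 -> covers
  B: rows 6-9 cols 2-5 -> outside (col miss)
  C: rows 3-5 cols 6-7 -> outside (row miss)
  D: rows 6-9 cols 5-7 -> covers
Count covering = 2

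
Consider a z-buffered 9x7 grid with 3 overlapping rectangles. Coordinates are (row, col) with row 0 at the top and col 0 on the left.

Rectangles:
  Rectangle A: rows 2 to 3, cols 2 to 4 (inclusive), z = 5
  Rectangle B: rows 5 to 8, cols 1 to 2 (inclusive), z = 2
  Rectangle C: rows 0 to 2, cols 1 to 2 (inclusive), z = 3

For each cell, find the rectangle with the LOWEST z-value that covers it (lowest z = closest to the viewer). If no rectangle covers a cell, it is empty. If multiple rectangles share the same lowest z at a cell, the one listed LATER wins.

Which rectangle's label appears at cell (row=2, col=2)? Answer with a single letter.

Check cell (2,2):
  A: rows 2-3 cols 2-4 z=5 -> covers; best now A (z=5)
  B: rows 5-8 cols 1-2 -> outside (row miss)
  C: rows 0-2 cols 1-2 z=3 -> covers; best now C (z=3)
Winner: C at z=3

Answer: C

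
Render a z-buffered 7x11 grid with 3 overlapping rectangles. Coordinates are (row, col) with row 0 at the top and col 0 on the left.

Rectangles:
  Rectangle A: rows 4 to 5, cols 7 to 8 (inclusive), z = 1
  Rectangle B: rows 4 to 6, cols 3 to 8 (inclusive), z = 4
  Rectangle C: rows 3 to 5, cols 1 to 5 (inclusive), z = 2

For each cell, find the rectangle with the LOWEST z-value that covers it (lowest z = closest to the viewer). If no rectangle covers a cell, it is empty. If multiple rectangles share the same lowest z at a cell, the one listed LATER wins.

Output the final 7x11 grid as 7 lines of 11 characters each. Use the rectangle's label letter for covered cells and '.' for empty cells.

...........
...........
...........
.CCCCC.....
.CCCCCBAA..
.CCCCCBAA..
...BBBBBB..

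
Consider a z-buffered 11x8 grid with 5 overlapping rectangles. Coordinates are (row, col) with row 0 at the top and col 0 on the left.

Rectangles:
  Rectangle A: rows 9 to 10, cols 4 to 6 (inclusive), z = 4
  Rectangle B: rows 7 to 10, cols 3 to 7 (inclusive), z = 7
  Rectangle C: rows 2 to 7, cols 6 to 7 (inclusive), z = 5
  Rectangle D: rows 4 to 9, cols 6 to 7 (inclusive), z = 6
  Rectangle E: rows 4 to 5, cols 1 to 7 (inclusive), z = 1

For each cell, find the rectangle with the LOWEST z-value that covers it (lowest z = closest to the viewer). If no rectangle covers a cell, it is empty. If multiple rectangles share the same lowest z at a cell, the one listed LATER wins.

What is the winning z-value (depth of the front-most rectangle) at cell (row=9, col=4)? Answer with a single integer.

Answer: 4

Derivation:
Check cell (9,4):
  A: rows 9-10 cols 4-6 z=4 -> covers; best now A (z=4)
  B: rows 7-10 cols 3-7 z=7 -> covers; best now A (z=4)
  C: rows 2-7 cols 6-7 -> outside (row miss)
  D: rows 4-9 cols 6-7 -> outside (col miss)
  E: rows 4-5 cols 1-7 -> outside (row miss)
Winner: A at z=4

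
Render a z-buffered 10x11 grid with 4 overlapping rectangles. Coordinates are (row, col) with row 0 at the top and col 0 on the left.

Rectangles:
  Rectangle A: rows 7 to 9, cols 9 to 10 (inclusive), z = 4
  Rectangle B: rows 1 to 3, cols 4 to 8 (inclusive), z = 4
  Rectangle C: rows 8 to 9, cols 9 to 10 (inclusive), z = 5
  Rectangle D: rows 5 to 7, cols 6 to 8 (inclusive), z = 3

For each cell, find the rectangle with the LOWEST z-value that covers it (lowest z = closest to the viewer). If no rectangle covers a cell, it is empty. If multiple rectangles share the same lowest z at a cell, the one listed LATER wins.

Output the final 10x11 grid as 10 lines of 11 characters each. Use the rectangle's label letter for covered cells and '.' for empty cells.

...........
....BBBBB..
....BBBBB..
....BBBBB..
...........
......DDD..
......DDD..
......DDDAA
.........AA
.........AA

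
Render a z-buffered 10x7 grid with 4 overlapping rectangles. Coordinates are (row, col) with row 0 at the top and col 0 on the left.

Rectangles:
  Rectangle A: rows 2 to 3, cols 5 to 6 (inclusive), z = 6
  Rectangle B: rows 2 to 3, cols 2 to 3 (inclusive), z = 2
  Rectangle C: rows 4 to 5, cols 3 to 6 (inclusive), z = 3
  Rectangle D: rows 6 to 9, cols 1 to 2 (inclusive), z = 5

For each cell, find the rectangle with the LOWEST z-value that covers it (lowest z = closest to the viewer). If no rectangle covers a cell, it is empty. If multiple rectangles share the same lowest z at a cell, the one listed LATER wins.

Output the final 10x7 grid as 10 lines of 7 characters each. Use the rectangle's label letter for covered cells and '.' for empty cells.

.......
.......
..BB.AA
..BB.AA
...CCCC
...CCCC
.DD....
.DD....
.DD....
.DD....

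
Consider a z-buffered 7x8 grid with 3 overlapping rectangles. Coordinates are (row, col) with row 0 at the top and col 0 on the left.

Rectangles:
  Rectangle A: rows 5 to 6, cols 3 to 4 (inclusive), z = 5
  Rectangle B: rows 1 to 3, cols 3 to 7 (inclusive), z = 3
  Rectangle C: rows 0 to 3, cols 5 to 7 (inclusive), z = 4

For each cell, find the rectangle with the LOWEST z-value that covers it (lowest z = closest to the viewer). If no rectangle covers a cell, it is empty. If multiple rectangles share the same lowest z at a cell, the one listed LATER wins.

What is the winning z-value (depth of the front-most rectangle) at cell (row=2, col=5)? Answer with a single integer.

Answer: 3

Derivation:
Check cell (2,5):
  A: rows 5-6 cols 3-4 -> outside (row miss)
  B: rows 1-3 cols 3-7 z=3 -> covers; best now B (z=3)
  C: rows 0-3 cols 5-7 z=4 -> covers; best now B (z=3)
Winner: B at z=3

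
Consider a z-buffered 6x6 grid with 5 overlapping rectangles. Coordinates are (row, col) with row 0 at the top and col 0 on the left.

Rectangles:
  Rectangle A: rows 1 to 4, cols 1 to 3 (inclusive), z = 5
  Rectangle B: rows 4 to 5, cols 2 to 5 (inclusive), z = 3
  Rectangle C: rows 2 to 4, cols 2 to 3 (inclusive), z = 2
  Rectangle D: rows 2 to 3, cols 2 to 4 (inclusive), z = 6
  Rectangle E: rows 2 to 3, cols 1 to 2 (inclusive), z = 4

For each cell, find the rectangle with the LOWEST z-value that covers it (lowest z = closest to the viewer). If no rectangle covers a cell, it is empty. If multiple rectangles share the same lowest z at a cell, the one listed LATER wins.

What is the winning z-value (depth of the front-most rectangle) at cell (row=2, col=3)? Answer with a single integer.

Answer: 2

Derivation:
Check cell (2,3):
  A: rows 1-4 cols 1-3 z=5 -> covers; best now A (z=5)
  B: rows 4-5 cols 2-5 -> outside (row miss)
  C: rows 2-4 cols 2-3 z=2 -> covers; best now C (z=2)
  D: rows 2-3 cols 2-4 z=6 -> covers; best now C (z=2)
  E: rows 2-3 cols 1-2 -> outside (col miss)
Winner: C at z=2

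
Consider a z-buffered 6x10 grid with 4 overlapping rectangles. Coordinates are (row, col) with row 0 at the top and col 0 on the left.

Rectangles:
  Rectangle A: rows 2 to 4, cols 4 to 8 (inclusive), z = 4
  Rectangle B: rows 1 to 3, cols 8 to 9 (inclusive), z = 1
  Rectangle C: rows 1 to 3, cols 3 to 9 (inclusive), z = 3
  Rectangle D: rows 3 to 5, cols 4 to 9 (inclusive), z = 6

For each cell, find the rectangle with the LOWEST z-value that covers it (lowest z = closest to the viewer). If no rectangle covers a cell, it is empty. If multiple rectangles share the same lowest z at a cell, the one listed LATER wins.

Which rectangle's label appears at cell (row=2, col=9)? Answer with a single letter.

Answer: B

Derivation:
Check cell (2,9):
  A: rows 2-4 cols 4-8 -> outside (col miss)
  B: rows 1-3 cols 8-9 z=1 -> covers; best now B (z=1)
  C: rows 1-3 cols 3-9 z=3 -> covers; best now B (z=1)
  D: rows 3-5 cols 4-9 -> outside (row miss)
Winner: B at z=1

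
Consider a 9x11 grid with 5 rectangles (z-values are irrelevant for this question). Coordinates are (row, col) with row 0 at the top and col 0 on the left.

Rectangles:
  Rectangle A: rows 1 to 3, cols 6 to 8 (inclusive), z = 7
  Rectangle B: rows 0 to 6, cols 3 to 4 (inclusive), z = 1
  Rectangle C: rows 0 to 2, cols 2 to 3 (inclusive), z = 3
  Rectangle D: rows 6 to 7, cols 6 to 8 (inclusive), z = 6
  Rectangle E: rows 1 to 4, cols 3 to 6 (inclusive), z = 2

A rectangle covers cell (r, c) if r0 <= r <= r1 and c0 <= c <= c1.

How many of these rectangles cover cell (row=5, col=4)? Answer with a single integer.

Answer: 1

Derivation:
Check cell (5,4):
  A: rows 1-3 cols 6-8 -> outside (row miss)
  B: rows 0-6 cols 3-4 -> covers
  C: rows 0-2 cols 2-3 -> outside (row miss)
  D: rows 6-7 cols 6-8 -> outside (row miss)
  E: rows 1-4 cols 3-6 -> outside (row miss)
Count covering = 1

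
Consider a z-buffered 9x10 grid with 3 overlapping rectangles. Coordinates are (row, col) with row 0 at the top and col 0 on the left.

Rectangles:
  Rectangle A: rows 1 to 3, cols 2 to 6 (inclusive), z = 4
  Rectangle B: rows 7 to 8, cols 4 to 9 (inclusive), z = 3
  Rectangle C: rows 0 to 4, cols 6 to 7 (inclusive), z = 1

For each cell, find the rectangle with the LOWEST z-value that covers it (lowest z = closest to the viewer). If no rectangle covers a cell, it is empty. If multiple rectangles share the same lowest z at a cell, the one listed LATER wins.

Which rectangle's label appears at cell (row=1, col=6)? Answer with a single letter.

Check cell (1,6):
  A: rows 1-3 cols 2-6 z=4 -> covers; best now A (z=4)
  B: rows 7-8 cols 4-9 -> outside (row miss)
  C: rows 0-4 cols 6-7 z=1 -> covers; best now C (z=1)
Winner: C at z=1

Answer: C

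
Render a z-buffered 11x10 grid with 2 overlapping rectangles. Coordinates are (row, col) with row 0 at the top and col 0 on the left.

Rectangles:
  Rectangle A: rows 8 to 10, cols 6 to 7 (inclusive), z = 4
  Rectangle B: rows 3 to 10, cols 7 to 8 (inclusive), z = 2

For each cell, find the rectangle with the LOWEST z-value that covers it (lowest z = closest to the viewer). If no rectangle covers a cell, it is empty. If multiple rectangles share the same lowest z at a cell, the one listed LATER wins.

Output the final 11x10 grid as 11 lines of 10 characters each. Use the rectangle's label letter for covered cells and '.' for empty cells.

..........
..........
..........
.......BB.
.......BB.
.......BB.
.......BB.
.......BB.
......ABB.
......ABB.
......ABB.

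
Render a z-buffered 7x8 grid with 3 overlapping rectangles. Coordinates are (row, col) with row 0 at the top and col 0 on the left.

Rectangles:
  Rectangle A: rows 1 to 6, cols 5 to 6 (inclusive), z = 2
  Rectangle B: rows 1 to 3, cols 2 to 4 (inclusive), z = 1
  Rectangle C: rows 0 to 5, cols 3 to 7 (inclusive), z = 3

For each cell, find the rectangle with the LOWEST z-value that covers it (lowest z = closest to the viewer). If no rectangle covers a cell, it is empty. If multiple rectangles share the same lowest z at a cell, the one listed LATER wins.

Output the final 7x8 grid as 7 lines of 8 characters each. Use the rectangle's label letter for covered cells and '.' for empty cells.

...CCCCC
..BBBAAC
..BBBAAC
..BBBAAC
...CCAAC
...CCAAC
.....AA.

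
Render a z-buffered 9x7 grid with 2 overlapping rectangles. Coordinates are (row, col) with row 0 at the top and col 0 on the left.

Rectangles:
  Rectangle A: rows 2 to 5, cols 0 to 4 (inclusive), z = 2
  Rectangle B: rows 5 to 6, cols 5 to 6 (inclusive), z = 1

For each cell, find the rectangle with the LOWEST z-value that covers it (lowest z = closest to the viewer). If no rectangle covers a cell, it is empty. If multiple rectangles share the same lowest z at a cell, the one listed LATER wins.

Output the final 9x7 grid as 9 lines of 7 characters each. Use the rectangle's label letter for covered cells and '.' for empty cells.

.......
.......
AAAAA..
AAAAA..
AAAAA..
AAAAABB
.....BB
.......
.......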